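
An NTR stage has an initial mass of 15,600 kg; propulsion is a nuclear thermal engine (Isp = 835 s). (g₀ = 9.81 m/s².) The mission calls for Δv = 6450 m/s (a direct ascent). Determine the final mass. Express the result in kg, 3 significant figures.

v_e = Isp · g₀ = 835 × 9.81 = 8191.4 m/s.
From the ideal rocket equation, m₀/m_f = exp(Δv / v_e) = exp(6450 / 8191.4) = exp(0.7874) = 2.1977.
m_f = m₀ / 2.1977 = 15,600 / 2.1977 = 7,098.33 kg.

final mass ≈ 7100 kg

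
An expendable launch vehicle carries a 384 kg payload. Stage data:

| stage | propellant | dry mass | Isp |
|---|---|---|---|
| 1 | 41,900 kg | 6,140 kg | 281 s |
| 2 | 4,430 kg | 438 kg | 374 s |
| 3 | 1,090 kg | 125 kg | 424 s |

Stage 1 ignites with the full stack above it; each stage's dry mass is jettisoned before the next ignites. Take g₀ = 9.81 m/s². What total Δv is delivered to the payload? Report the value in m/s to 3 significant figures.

Ignition mass of stage 1 = 41,900+6,140 + 4,430+438 + 1,090+125 + 384 = 54,507 kg.
Stage 1: m₀ = 54,507 kg, m_f = 54,507 − 41,900 = 12,607 kg; Δv = 281×9.81×ln(4.324) = 2756.6×1.4641 ≈ 4036 m/s.
Stage 2: m₀ = 6,467 kg, m_f = 6,467 − 4,430 = 2,037 kg; Δv = 374×9.81×ln(3.175) = 3668.9×1.1552 ≈ 4238 m/s.
Stage 3: m₀ = 1,599 kg, m_f = 1,599 − 1,090 = 509 kg; Δv = 424×9.81×ln(3.141) = 4159.4×1.1447 ≈ 4761 m/s.
Total Δv = 4036 + 4238 + 4761 = 13035 m/s.

Δv ≈ 13000 m/s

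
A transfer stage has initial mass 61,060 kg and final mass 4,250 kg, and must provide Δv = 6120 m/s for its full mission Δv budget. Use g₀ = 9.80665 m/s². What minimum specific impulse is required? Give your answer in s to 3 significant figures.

ln(m₀/m_f) = ln(61060/4250) = ln(14.37) = 2.6649.
v_e = Δv / ln(m₀/m_f) = 6120 / 2.6649 = 2296.5 m/s.
Isp = v_e / g₀ = 2296.5 / 9.80665 = 234.2 s.

Isp ≈ 234 s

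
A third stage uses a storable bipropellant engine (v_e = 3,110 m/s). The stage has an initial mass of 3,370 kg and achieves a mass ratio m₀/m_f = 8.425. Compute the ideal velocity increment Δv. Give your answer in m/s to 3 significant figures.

Δv ≈ 6630 m/s

Rocket equation: Δv = v_e · ln(8.425) = 3110.0 × 2.1312 ≈ 6628.0 m/s.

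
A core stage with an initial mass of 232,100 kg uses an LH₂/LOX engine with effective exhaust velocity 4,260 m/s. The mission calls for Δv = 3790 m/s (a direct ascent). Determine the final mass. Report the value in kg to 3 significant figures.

m₀/m_f = exp(Δv / v_e) = exp(3790 / 4260.0) = exp(0.8897) = 2.4343.
m_f = m₀ / 2.4343 = 232,100 / 2.4343 = 95,345.7 kg.

final mass ≈ 95300 kg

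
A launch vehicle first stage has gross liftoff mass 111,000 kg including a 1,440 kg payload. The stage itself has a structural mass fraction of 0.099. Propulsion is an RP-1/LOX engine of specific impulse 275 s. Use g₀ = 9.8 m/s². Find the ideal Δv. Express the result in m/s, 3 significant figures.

Stage wet mass = m₀ − payload = 111,000 − 1,440 = 109,560 kg.
Stage dry mass = ε × stage wet mass = 0.099 × 109,560 = 10,846.4 kg.
Burnout mass m_f = stage dry + payload = 10,846.4 + 1,440 = 12,286.4 kg.
v_e = Isp · g₀ = 275 × 9.8 = 2695.0 m/s.
Δv = v_e · ln(111,000/12,286.4) = 2695.0 × ln(9.034) = 2695.0 × 2.2010 ≈ 5932 m/s.

Δv ≈ 5930 m/s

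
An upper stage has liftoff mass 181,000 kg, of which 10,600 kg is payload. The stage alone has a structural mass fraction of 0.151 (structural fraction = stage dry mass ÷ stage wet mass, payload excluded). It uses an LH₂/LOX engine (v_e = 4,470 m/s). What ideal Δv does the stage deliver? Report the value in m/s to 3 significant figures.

Δv ≈ 7180 m/s

Stage wet mass = m₀ − payload = 181,000 − 10,600 = 170,400 kg.
Stage dry mass = ε × stage wet mass = 0.151 × 170,400 = 25,730.4 kg.
Burnout mass m_f = stage dry + payload = 25,730.4 + 10,600 = 36,330.4 kg.
From the ideal rocket equation, Δv = v_e · ln(181,000/36,330.4) = 4470.0 × ln(4.982) = 4470.0 × 1.6058 ≈ 7178 m/s.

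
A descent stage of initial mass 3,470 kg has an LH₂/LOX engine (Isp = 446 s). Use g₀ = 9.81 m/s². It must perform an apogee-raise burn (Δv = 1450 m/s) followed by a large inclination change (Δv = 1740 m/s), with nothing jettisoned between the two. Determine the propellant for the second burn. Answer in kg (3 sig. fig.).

v_e = Isp · g₀ = 446 × 9.81 = 4375.3 m/s.
After the first burn: m = 3470 × exp(−1450/4375.3) = 3470 × 0.71791 = 2,491.15 kg.
After the second burn: m = 2,491.15 × exp(−1740/4375.3) = 2,491.15 × 0.67187 = 1,673.73 kg.
Second-burn propellant = 2,491.15 − 1,673.73 = 817.42 kg.

propellant for the second burn ≈ 817 kg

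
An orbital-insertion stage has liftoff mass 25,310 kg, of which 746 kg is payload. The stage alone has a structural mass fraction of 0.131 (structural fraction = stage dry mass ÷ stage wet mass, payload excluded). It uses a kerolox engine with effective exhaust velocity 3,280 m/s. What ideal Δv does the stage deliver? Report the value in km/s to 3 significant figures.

Stage wet mass = m₀ − payload = 25,310 − 746 = 24,564 kg.
Stage dry mass = ε × stage wet mass = 0.131 × 24,564 = 3,217.88 kg.
Burnout mass m_f = stage dry + payload = 3,217.88 + 746 = 3,963.88 kg.
Rocket equation: Δv = v_e · ln(25,310/3,963.88) = 3280.0 × ln(6.385) = 3280.0 × 1.8540 ≈ 6081 m/s.

Δv ≈ 6.08 km/s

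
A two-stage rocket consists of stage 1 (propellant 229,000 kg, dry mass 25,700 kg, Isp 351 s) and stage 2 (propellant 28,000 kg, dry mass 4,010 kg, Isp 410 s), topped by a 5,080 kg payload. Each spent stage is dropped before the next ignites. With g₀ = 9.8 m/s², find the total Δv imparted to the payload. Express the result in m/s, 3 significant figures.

Δv ≈ 10900 m/s

Ignition mass of stage 1 = 229,000+25,700 + 28,000+4,010 + 5,080 = 291,790 kg.
Stage 1: m₀ = 291,790 kg, m_f = 291,790 − 229,000 = 62,790 kg; Δv = 351×9.8×ln(4.647) = 3439.8×1.5362 ≈ 5284 m/s.
Stage 2: m₀ = 37,090 kg, m_f = 37,090 − 28,000 = 9,090 kg; Δv = 410×9.8×ln(4.08) = 4018.0×1.4062 ≈ 5650 m/s.
Total Δv = 5284 + 5650 = 10934 m/s.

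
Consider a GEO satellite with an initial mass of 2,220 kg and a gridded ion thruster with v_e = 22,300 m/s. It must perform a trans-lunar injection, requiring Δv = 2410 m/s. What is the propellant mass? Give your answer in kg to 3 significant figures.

Using Δv = v_e ln(m₀/m_f): m₀/m_f = exp(Δv / v_e) = exp(2410 / 22300.0) = exp(0.1081) = 1.1141.
m_f = 2,220 / 1.1141 = 1,992.64 kg, so propellant = m₀ − m_f = 2,220 − 1,992.64 = 227.36 kg.

propellant mass ≈ 227 kg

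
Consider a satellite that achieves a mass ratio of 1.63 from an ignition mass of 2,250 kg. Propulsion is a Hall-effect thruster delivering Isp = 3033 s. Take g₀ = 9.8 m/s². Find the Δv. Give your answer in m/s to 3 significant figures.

v_e = Isp · g₀ = 3033 × 9.8 = 29723.4 m/s.
Rocket equation: Δv = v_e · ln(1.63) = 29723.4 × 0.4886 ≈ 14522.3 m/s.

Δv ≈ 14500 m/s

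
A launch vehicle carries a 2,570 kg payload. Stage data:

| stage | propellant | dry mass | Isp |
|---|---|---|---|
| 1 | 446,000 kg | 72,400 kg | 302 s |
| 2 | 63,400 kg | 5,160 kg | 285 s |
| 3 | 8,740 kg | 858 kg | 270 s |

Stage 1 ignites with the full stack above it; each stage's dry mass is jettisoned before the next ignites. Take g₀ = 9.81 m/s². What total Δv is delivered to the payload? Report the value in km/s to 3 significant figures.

Δv ≈ 11.7 km/s

Ignition mass of stage 1 = 446,000+72,400 + 63,400+5,160 + 8,740+858 + 2,570 = 599,128 kg.
Stage 1: m₀ = 599,128 kg, m_f = 599,128 − 446,000 = 153,128 kg; Δv = 302×9.81×ln(3.913) = 2962.6×1.3642 ≈ 4042 m/s.
Stage 2: m₀ = 80,728 kg, m_f = 80,728 − 63,400 = 17,328 kg; Δv = 285×9.81×ln(4.659) = 2795.9×1.5388 ≈ 4302 m/s.
Stage 3: m₀ = 12,168 kg, m_f = 12,168 − 8,740 = 3,428 kg; Δv = 270×9.81×ln(3.55) = 2648.7×1.2668 ≈ 3355 m/s.
Total Δv = 4042 + 4302 + 3355 = 11699 m/s.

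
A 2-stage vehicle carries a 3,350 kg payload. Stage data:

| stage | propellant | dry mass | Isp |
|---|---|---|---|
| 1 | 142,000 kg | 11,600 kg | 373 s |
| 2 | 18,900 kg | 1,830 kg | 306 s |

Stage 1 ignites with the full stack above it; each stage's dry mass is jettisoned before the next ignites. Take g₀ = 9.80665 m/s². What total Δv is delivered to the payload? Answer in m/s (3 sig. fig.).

Ignition mass of stage 1 = 142,000+11,600 + 18,900+1,830 + 3,350 = 177,680 kg.
Stage 1: m₀ = 177,680 kg, m_f = 177,680 − 142,000 = 35,680 kg; Δv = 373×9.80665×ln(4.98) = 3657.9×1.6054 ≈ 5872 m/s.
Stage 2: m₀ = 24,080 kg, m_f = 24,080 − 18,900 = 5,180 kg; Δv = 306×9.80665×ln(4.649) = 3000.8×1.5366 ≈ 4611 m/s.
Total Δv = 5872 + 4611 = 10483 m/s.

Δv ≈ 10500 m/s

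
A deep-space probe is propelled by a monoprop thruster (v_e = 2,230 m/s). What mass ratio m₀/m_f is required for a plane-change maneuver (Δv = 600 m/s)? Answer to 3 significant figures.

Using Δv = v_e ln(m₀/m_f): m₀/m_f = exp(Δv / v_e) = exp(600 / 2230.0) = exp(0.2691) = 1.3087.

mass ratio ≈ 1.31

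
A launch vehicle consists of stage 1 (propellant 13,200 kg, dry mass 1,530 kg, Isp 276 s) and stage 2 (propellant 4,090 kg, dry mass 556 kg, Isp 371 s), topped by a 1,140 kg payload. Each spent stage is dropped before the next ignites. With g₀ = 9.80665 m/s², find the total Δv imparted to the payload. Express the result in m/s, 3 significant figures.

Δv ≈ 7260 m/s

Ignition mass of stage 1 = 13,200+1,530 + 4,090+556 + 1,140 = 20,516 kg.
Stage 1: m₀ = 20,516 kg, m_f = 20,516 − 13,200 = 7,316 kg; Δv = 276×9.80665×ln(2.804) = 2706.6×1.0311 ≈ 2791 m/s.
Stage 2: m₀ = 5,786 kg, m_f = 5,786 − 4,090 = 1,696 kg; Δv = 371×9.80665×ln(3.412) = 3638.3×1.2272 ≈ 4465 m/s.
Total Δv = 2791 + 4465 = 7256 m/s.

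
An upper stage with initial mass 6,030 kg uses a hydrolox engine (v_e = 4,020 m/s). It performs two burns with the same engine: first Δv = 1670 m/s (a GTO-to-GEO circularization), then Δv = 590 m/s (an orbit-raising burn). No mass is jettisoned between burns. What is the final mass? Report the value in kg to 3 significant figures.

final mass ≈ 3440 kg

After the first burn: m = 6030 × exp(−1670/4020.0) = 6030 × 0.66006 = 3,980.16 kg.
After the second burn: m = 3,980.16 × exp(−590/4020.0) = 3,980.16 × 0.86350 = 3,436.87 kg.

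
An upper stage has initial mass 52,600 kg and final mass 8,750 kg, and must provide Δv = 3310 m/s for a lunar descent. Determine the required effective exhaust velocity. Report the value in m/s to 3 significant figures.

ln(m₀/m_f) = ln(52600/8750) = ln(6.011) = 1.7937.
By the Tsiolkovsky rocket equation, v_e = Δv / ln(m₀/m_f) = 3310 / 1.7937 = 1845.4 m/s.

v_e ≈ 1850 m/s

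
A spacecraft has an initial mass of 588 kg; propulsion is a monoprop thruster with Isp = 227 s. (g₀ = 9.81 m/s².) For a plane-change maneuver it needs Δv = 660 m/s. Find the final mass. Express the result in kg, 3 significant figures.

final mass ≈ 437 kg

v_e = Isp · g₀ = 227 × 9.81 = 2226.9 m/s.
Using Δv = v_e ln(m₀/m_f): m₀/m_f = exp(Δv / v_e) = exp(660 / 2226.9) = exp(0.2964) = 1.3450.
m_f = m₀ / 1.3450 = 588 / 1.3450 = 437.175 kg.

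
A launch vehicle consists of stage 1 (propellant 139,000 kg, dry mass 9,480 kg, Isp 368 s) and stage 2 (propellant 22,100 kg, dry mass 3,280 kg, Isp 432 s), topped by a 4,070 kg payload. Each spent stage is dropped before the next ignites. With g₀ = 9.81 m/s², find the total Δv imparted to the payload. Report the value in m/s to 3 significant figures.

Ignition mass of stage 1 = 139,000+9,480 + 22,100+3,280 + 4,070 = 177,930 kg.
Stage 1: m₀ = 177,930 kg, m_f = 177,930 − 139,000 = 38,930 kg; Δv = 368×9.81×ln(4.571) = 3610.1×1.5196 ≈ 5486 m/s.
Stage 2: m₀ = 29,450 kg, m_f = 29,450 − 22,100 = 7,350 kg; Δv = 432×9.81×ln(4.007) = 4237.9×1.3880 ≈ 5882 m/s.
Total Δv = 5486 + 5882 = 11368 m/s.

Δv ≈ 11400 m/s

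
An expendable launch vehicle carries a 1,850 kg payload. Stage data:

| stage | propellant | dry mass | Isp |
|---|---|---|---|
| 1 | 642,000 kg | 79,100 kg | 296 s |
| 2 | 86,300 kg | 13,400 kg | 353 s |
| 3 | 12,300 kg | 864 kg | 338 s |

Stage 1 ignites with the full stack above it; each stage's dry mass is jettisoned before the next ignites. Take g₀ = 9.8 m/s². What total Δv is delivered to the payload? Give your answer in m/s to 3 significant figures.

Δv ≈ 14700 m/s

Ignition mass of stage 1 = 642,000+79,100 + 86,300+13,400 + 12,300+864 + 1,850 = 835,814 kg.
Stage 1: m₀ = 835,814 kg, m_f = 835,814 − 642,000 = 193,814 kg; Δv = 296×9.8×ln(4.312) = 2900.8×1.4615 ≈ 4240 m/s.
Stage 2: m₀ = 114,714 kg, m_f = 114,714 − 86,300 = 28,414 kg; Δv = 353×9.8×ln(4.037) = 3459.4×1.3956 ≈ 4828 m/s.
Stage 3: m₀ = 15,014 kg, m_f = 15,014 − 12,300 = 2,714 kg; Δv = 338×9.8×ln(5.532) = 3312.4×1.7106 ≈ 5666 m/s.
Total Δv = 4240 + 4828 + 5666 = 14734 m/s.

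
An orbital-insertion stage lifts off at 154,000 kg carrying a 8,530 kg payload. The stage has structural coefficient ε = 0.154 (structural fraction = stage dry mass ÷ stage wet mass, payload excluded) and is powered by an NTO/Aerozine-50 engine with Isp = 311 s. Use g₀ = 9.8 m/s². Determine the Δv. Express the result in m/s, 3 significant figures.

Stage wet mass = m₀ − payload = 154,000 − 8,530 = 145,470 kg.
Stage dry mass = ε × stage wet mass = 0.154 × 145,470 = 22,402.4 kg.
Burnout mass m_f = stage dry + payload = 22,402.4 + 8,530 = 30,932.4 kg.
v_e = Isp · g₀ = 311 × 9.8 = 3047.8 m/s.
By the Tsiolkovsky rocket equation, Δv = v_e · ln(154,000/30,932.4) = 3047.8 × ln(4.979) = 3047.8 × 1.6051 ≈ 4892 m/s.

Δv ≈ 4890 m/s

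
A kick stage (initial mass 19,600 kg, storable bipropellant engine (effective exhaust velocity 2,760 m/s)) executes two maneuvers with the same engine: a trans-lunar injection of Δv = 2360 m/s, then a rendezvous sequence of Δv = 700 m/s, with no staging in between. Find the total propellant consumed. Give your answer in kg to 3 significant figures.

After the first burn: m = 19600 × exp(−2360/2760.0) = 19600 × 0.42525 = 8,334.9 kg.
After the second burn: m = 8,334.9 × exp(−700/2760.0) = 8,334.9 × 0.77598 = 6,467.72 kg.
Total propellant = m₀ − m_final = 19600 − 6,467.72 = 13,132.28 kg.

total propellant consumed ≈ 13100 kg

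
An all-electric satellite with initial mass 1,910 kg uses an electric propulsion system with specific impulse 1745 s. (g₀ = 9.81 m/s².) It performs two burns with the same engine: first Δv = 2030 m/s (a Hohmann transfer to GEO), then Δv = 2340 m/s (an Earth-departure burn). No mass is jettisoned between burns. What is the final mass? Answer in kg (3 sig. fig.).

final mass ≈ 1480 kg

v_e = Isp · g₀ = 1745 × 9.81 = 17118.5 m/s.
After the first burn: m = 1910 × exp(−2030/17118.5) = 1910 × 0.88818 = 1,696.42 kg.
After the second burn: m = 1,696.42 × exp(−2340/17118.5) = 1,696.42 × 0.87224 = 1,479.69 kg.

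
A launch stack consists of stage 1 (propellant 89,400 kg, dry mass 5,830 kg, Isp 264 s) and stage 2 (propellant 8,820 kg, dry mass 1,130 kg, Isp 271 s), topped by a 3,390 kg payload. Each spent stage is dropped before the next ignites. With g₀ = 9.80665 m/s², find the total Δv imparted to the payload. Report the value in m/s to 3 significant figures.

Ignition mass of stage 1 = 89,400+5,830 + 8,820+1,130 + 3,390 = 108,570 kg.
Stage 1: m₀ = 108,570 kg, m_f = 108,570 − 89,400 = 19,170 kg; Δv = 264×9.80665×ln(5.664) = 2589.0×1.7340 ≈ 4489 m/s.
Stage 2: m₀ = 13,340 kg, m_f = 13,340 − 8,820 = 4,520 kg; Δv = 271×9.80665×ln(2.951) = 2657.6×1.0823 ≈ 2876 m/s.
Total Δv = 4489 + 2876 = 7365 m/s.

Δv ≈ 7370 m/s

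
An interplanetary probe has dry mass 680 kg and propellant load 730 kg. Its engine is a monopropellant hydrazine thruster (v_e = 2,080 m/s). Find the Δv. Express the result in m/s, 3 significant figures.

Δv ≈ 1520 m/s

m₀ = m_dry + m_prop = 680 + 730 = 1,410 kg.
Using Δv = v_e ln(m₀/m_f): Δv = v_e · ln(m₀/m_f) = 2080.0 × ln(2.074) = 2080.0 × 0.7293 ≈ 1516.8 m/s.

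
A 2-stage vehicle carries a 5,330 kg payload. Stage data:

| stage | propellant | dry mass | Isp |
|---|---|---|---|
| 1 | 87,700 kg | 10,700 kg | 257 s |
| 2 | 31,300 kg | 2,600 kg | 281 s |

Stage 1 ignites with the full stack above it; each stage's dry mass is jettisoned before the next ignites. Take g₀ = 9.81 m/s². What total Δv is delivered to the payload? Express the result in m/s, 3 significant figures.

Ignition mass of stage 1 = 87,700+10,700 + 31,300+2,600 + 5,330 = 137,630 kg.
Stage 1: m₀ = 137,630 kg, m_f = 137,630 − 87,700 = 49,930 kg; Δv = 257×9.81×ln(2.756) = 2521.2×1.0139 ≈ 2556 m/s.
Stage 2: m₀ = 39,230 kg, m_f = 39,230 − 31,300 = 7,930 kg; Δv = 281×9.81×ln(4.947) = 2756.6×1.5988 ≈ 4407 m/s.
Total Δv = 2556 + 4407 = 6963 m/s.

Δv ≈ 6960 m/s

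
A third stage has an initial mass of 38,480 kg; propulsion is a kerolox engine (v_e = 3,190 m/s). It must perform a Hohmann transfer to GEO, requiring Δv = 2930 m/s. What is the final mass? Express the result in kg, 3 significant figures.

final mass ≈ 15400 kg

m₀/m_f = exp(Δv / v_e) = exp(2930 / 3190.0) = exp(0.9185) = 2.5055.
m_f = m₀ / 2.5055 = 38,480 / 2.5055 = 15,358.2 kg.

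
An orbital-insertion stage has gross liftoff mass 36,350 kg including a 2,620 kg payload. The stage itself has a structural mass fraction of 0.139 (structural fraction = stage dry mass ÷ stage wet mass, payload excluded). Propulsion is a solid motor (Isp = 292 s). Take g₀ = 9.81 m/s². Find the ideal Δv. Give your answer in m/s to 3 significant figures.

Δv ≈ 4600 m/s

Stage wet mass = m₀ − payload = 36,350 − 2,620 = 33,730 kg.
Stage dry mass = ε × stage wet mass = 0.139 × 33,730 = 4,688.47 kg.
Burnout mass m_f = stage dry + payload = 4,688.47 + 2,620 = 7,308.47 kg.
v_e = Isp · g₀ = 292 × 9.81 = 2864.5 m/s.
Rocket equation: Δv = v_e · ln(36,350/7,308.47) = 2864.5 × ln(4.974) = 2864.5 × 1.6042 ≈ 4595 m/s.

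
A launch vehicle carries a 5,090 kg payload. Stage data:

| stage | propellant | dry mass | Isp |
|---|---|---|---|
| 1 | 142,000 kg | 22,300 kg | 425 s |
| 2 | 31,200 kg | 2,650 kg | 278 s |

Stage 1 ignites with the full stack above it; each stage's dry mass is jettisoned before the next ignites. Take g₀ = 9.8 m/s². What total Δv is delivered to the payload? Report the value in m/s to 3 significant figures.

Ignition mass of stage 1 = 142,000+22,300 + 31,200+2,650 + 5,090 = 203,240 kg.
Stage 1: m₀ = 203,240 kg, m_f = 203,240 − 142,000 = 61,240 kg; Δv = 425×9.8×ln(3.319) = 4165.0×1.1996 ≈ 4996 m/s.
Stage 2: m₀ = 38,940 kg, m_f = 38,940 − 31,200 = 7,740 kg; Δv = 278×9.8×ln(5.031) = 2724.4×1.6156 ≈ 4402 m/s.
Total Δv = 4996 + 4402 = 9398 m/s.

Δv ≈ 9400 m/s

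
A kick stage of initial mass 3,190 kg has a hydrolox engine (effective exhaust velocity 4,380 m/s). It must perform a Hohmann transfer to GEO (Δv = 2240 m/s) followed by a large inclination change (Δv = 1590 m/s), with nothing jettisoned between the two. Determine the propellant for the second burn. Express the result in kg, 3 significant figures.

propellant for the second burn ≈ 582 kg

After the first burn: m = 3190 × exp(−2240/4380.0) = 3190 × 0.59965 = 1,912.88 kg.
After the second burn: m = 1,912.88 × exp(−1590/4380.0) = 1,912.88 × 0.69558 = 1,330.56 kg.
Second-burn propellant = 1,912.88 − 1,330.56 = 582.32 kg.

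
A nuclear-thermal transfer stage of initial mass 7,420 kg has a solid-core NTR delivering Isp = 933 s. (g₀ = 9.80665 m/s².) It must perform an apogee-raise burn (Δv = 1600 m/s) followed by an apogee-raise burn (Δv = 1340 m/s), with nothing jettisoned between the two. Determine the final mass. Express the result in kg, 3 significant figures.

final mass ≈ 5380 kg

v_e = Isp · g₀ = 933 × 9.80665 = 9149.6 m/s.
After the first burn: m = 7420 × exp(−1600/9149.6) = 7420 × 0.83957 = 6,229.61 kg.
After the second burn: m = 6,229.61 × exp(−1340/9149.6) = 6,229.61 × 0.86377 = 5,380.95 kg.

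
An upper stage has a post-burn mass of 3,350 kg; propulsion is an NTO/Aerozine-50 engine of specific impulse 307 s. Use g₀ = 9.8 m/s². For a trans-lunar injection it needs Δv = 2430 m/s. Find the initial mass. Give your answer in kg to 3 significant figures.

v_e = Isp · g₀ = 307 × 9.8 = 3008.6 m/s.
Rocket equation: m₀/m_f = exp(Δv / v_e) = exp(2430 / 3008.6) = exp(0.8077) = 2.2427.
m₀ = m_f × 2.2427 = 3,350 × 2.2427 = 7,513.05 kg.

initial mass ≈ 7510 kg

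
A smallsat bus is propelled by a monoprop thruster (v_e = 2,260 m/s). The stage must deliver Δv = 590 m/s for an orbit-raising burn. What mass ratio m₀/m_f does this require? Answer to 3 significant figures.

m₀/m_f = exp(Δv / v_e) = exp(590 / 2260.0) = exp(0.2611) = 1.2983.

mass ratio ≈ 1.30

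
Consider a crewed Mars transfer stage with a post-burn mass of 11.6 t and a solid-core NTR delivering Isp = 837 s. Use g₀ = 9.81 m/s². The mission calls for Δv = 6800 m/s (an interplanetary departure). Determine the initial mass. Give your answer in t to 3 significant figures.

v_e = Isp · g₀ = 837 × 9.81 = 8211.0 m/s.
By the Tsiolkovsky rocket equation, m₀/m_f = exp(Δv / v_e) = exp(6800 / 8211.0) = exp(0.8282) = 2.2891.
m₀ = m_f × 2.2891 = 11.6 × 2.2891 = 26.5536 t.

initial mass ≈ 26.6 t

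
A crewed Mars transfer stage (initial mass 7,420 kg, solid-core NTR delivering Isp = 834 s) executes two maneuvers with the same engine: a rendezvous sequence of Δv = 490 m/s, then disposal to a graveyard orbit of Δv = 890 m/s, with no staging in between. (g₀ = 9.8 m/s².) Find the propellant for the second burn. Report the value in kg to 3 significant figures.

v_e = Isp · g₀ = 834 × 9.8 = 8173.2 m/s.
After the first burn: m = 7420 × exp(−490/8173.2) = 7420 × 0.94181 = 6,988.23 kg.
After the second burn: m = 6,988.23 × exp(−890/8173.2) = 6,988.23 × 0.89683 = 6,267.25 kg.
Second-burn propellant = 6,988.23 − 6,267.25 = 720.98 kg.

propellant for the second burn ≈ 721 kg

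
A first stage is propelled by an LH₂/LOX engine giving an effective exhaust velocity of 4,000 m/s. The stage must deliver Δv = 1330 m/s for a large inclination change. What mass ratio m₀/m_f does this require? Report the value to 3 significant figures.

By the Tsiolkovsky rocket equation, m₀/m_f = exp(Δv / v_e) = exp(1330 / 4000.0) = exp(0.3325) = 1.3944.

mass ratio ≈ 1.39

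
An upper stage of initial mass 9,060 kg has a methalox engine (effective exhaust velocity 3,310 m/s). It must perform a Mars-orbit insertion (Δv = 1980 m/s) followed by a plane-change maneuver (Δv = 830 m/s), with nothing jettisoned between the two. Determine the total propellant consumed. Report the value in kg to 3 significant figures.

total propellant consumed ≈ 5180 kg

After the first burn: m = 9060 × exp(−1980/3310.0) = 9060 × 0.54981 = 4,981.28 kg.
After the second burn: m = 4,981.28 × exp(−830/3310.0) = 4,981.28 × 0.77821 = 3,876.48 kg.
Total propellant = m₀ − m_final = 9060 − 3,876.48 = 5,183.52 kg.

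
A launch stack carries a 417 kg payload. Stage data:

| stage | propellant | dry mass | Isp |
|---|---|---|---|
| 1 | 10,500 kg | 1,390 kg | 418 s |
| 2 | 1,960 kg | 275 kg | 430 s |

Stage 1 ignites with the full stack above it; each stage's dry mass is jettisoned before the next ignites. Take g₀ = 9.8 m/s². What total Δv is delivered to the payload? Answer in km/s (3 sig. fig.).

Ignition mass of stage 1 = 10,500+1,390 + 1,960+275 + 417 = 14,542 kg.
Stage 1: m₀ = 14,542 kg, m_f = 14,542 − 10,500 = 4,042 kg; Δv = 418×9.8×ln(3.598) = 4096.4×1.2803 ≈ 5245 m/s.
Stage 2: m₀ = 2,652 kg, m_f = 2,652 − 1,960 = 692 kg; Δv = 430×9.8×ln(3.832) = 4214.0×1.3435 ≈ 5661 m/s.
Total Δv = 5245 + 5661 = 10906 m/s.

Δv ≈ 10.9 km/s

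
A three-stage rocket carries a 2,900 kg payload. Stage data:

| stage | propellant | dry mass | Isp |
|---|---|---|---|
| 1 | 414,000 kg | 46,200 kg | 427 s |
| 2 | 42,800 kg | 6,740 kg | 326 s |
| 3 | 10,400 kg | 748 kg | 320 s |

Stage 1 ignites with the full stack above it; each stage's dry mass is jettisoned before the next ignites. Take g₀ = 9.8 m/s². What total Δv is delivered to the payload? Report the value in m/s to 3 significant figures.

Δv ≈ 14300 m/s

Ignition mass of stage 1 = 414,000+46,200 + 42,800+6,740 + 10,400+748 + 2,900 = 523,788 kg.
Stage 1: m₀ = 523,788 kg, m_f = 523,788 − 414,000 = 109,788 kg; Δv = 427×9.8×ln(4.771) = 4184.6×1.5625 ≈ 6539 m/s.
Stage 2: m₀ = 63,588 kg, m_f = 63,588 − 42,800 = 20,788 kg; Δv = 326×9.8×ln(3.059) = 3194.8×1.1180 ≈ 3572 m/s.
Stage 3: m₀ = 14,048 kg, m_f = 14,048 − 10,400 = 3,648 kg; Δv = 320×9.8×ln(3.851) = 3136.0×1.3483 ≈ 4228 m/s.
Total Δv = 6539 + 3572 + 4228 = 14339 m/s.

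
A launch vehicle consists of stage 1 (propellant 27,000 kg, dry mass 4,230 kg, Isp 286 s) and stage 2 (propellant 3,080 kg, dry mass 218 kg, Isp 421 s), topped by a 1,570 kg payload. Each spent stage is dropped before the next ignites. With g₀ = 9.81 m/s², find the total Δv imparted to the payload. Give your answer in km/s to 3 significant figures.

Ignition mass of stage 1 = 27,000+4,230 + 3,080+218 + 1,570 = 36,098 kg.
Stage 1: m₀ = 36,098 kg, m_f = 36,098 − 27,000 = 9,098 kg; Δv = 286×9.81×ln(3.968) = 2805.7×1.3782 ≈ 3867 m/s.
Stage 2: m₀ = 4,868 kg, m_f = 4,868 − 3,080 = 1,788 kg; Δv = 421×9.81×ln(2.723) = 4130.0×1.0016 ≈ 4137 m/s.
Total Δv = 3867 + 4137 = 8004 m/s.

Δv ≈ 8.00 km/s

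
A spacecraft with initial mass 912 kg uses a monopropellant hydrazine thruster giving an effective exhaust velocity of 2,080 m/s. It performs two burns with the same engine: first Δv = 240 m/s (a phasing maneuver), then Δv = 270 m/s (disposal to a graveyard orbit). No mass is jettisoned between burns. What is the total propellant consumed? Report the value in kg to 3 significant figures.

total propellant consumed ≈ 198 kg

After the first burn: m = 912 × exp(−240/2080.0) = 912 × 0.89102 = 812.61 kg.
After the second burn: m = 812.61 × exp(−270/2080.0) = 812.61 × 0.87826 = 713.683 kg.
Total propellant = m₀ − m_final = 912 − 713.683 = 198.317 kg.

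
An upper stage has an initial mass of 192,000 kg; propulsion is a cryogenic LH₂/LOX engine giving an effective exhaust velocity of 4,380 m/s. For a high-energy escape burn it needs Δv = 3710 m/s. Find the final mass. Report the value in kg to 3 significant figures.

From the ideal rocket equation, m₀/m_f = exp(Δv / v_e) = exp(3710 / 4380.0) = exp(0.8470) = 2.3327.
m_f = m₀ / 2.3327 = 192,000 / 2.3327 = 82,308.1 kg.

final mass ≈ 82300 kg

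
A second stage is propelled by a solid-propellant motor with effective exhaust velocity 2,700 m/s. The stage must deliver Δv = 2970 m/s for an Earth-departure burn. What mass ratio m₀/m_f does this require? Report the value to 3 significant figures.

By the Tsiolkovsky rocket equation, m₀/m_f = exp(Δv / v_e) = exp(2970 / 2700.0) = exp(1.1000) = 3.0042.

mass ratio ≈ 3.00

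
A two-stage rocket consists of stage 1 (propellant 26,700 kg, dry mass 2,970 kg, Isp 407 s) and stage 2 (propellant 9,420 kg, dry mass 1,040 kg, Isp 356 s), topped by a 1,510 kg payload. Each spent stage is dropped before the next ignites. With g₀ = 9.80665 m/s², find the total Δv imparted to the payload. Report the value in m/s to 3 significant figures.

Δv ≈ 9490 m/s

Ignition mass of stage 1 = 26,700+2,970 + 9,420+1,040 + 1,510 = 41,640 kg.
Stage 1: m₀ = 41,640 kg, m_f = 41,640 − 26,700 = 14,940 kg; Δv = 407×9.80665×ln(2.787) = 3991.3×1.0250 ≈ 4091 m/s.
Stage 2: m₀ = 11,970 kg, m_f = 11,970 − 9,420 = 2,550 kg; Δv = 356×9.80665×ln(4.694) = 3491.2×1.5463 ≈ 5398 m/s.
Total Δv = 4091 + 5398 = 9489 m/s.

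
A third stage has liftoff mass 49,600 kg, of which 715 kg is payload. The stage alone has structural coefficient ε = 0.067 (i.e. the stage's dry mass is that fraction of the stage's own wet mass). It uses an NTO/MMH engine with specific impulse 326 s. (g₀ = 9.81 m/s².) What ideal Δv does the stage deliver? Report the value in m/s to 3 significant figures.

Stage wet mass = m₀ − payload = 49,600 − 715 = 48,885 kg.
Stage dry mass = ε × stage wet mass = 0.067 × 48,885 = 3,275.3 kg.
Burnout mass m_f = stage dry + payload = 3,275.3 + 715 = 3,990.3 kg.
v_e = Isp · g₀ = 326 × 9.81 = 3198.1 m/s.
Using Δv = v_e ln(m₀/m_f): Δv = v_e · ln(49,600/3,990.3) = 3198.1 × ln(12.43) = 3198.1 × 2.5201 ≈ 8060 m/s.

Δv ≈ 8060 m/s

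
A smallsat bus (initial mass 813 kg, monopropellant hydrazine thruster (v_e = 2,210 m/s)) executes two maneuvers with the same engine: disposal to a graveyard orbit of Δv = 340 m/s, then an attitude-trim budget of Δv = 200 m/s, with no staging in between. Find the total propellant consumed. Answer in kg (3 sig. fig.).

After the first burn: m = 813 × exp(−340/2210.0) = 813 × 0.85740 = 697.066 kg.
After the second burn: m = 697.066 × exp(−200/2210.0) = 697.066 × 0.91348 = 636.756 kg.
Total propellant = m₀ − m_final = 813 − 636.756 = 176.244 kg.

total propellant consumed ≈ 176 kg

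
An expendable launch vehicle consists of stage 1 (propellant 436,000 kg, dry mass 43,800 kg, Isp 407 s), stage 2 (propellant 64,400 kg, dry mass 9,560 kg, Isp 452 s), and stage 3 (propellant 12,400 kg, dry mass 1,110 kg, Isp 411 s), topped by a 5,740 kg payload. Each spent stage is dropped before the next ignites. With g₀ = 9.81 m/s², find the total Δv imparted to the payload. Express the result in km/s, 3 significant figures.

Ignition mass of stage 1 = 436,000+43,800 + 64,400+9,560 + 12,400+1,110 + 5,740 = 573,010 kg.
Stage 1: m₀ = 573,010 kg, m_f = 573,010 − 436,000 = 137,010 kg; Δv = 407×9.81×ln(4.182) = 3992.7×1.4308 ≈ 5713 m/s.
Stage 2: m₀ = 93,210 kg, m_f = 93,210 − 64,400 = 28,810 kg; Δv = 452×9.81×ln(3.235) = 4434.1×1.1741 ≈ 5206 m/s.
Stage 3: m₀ = 19,250 kg, m_f = 19,250 − 12,400 = 6,850 kg; Δv = 411×9.81×ln(2.81) = 4031.9×1.0333 ≈ 4166 m/s.
Total Δv = 5713 + 5206 + 4166 = 15085 m/s.

Δv ≈ 15.1 km/s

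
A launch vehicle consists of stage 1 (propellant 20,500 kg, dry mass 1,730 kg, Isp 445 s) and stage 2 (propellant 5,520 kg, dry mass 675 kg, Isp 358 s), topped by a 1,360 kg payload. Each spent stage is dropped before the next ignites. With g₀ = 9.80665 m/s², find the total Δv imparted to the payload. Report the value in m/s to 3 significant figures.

Ignition mass of stage 1 = 20,500+1,730 + 5,520+675 + 1,360 = 29,785 kg.
Stage 1: m₀ = 29,785 kg, m_f = 29,785 − 20,500 = 9,285 kg; Δv = 445×9.80665×ln(3.208) = 4364.0×1.1656 ≈ 5087 m/s.
Stage 2: m₀ = 7,555 kg, m_f = 7,555 − 5,520 = 2,035 kg; Δv = 358×9.80665×ln(3.713) = 3510.8×1.3117 ≈ 4605 m/s.
Total Δv = 5087 + 4605 = 9692 m/s.

Δv ≈ 9690 m/s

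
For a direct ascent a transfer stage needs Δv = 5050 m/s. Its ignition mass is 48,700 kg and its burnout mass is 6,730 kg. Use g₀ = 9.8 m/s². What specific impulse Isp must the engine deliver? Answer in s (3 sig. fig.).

ln(m₀/m_f) = ln(48700/6730) = ln(7.236) = 1.9791.
Using Δv = v_e ln(m₀/m_f): v_e = Δv / ln(m₀/m_f) = 5050 / 1.9791 = 2551.7 m/s.
Isp = v_e / g₀ = 2551.7 / 9.8 = 260.4 s.

Isp ≈ 260 s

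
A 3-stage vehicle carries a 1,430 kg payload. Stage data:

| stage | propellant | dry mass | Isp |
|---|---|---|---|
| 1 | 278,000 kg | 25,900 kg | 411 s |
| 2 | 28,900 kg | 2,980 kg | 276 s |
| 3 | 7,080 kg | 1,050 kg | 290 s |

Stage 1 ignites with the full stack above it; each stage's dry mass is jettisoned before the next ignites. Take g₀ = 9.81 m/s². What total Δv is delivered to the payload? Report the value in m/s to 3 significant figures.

Ignition mass of stage 1 = 278,000+25,900 + 28,900+2,980 + 7,080+1,050 + 1,430 = 345,340 kg.
Stage 1: m₀ = 345,340 kg, m_f = 345,340 − 278,000 = 67,340 kg; Δv = 411×9.81×ln(5.128) = 4031.9×1.6348 ≈ 6591 m/s.
Stage 2: m₀ = 41,440 kg, m_f = 41,440 − 28,900 = 12,540 kg; Δv = 276×9.81×ln(3.305) = 2707.6×1.1953 ≈ 3236 m/s.
Stage 3: m₀ = 9,560 kg, m_f = 9,560 − 7,080 = 2,480 kg; Δv = 290×9.81×ln(3.855) = 2844.9×1.3493 ≈ 3839 m/s.
Total Δv = 6591 + 3236 + 3839 = 13666 m/s.

Δv ≈ 13700 m/s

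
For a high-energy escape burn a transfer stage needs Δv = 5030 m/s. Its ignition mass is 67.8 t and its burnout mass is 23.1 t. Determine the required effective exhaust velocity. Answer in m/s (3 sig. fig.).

v_e ≈ 4670 m/s

ln(m₀/m_f) = ln(67800/23100) = ln(2.935) = 1.0767.
From the ideal rocket equation, v_e = Δv / ln(m₀/m_f) = 5030 / 1.0767 = 4671.6 m/s.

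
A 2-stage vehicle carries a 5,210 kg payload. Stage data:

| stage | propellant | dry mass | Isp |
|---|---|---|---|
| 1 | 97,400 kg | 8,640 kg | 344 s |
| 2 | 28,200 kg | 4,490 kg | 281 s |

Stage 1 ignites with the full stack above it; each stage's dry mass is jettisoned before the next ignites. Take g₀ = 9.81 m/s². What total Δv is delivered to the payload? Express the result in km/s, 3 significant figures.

Δv ≈ 7.57 km/s

Ignition mass of stage 1 = 97,400+8,640 + 28,200+4,490 + 5,210 = 143,940 kg.
Stage 1: m₀ = 143,940 kg, m_f = 143,940 − 97,400 = 46,540 kg; Δv = 344×9.81×ln(3.093) = 3374.6×1.1291 ≈ 3810 m/s.
Stage 2: m₀ = 37,900 kg, m_f = 37,900 − 28,200 = 9,700 kg; Δv = 281×9.81×ln(3.907) = 2756.6×1.3628 ≈ 3757 m/s.
Total Δv = 3810 + 3757 = 7567 m/s.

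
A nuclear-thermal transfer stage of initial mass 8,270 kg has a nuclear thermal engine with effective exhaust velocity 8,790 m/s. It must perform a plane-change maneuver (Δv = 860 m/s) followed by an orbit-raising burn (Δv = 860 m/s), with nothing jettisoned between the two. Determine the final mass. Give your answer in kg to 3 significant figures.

final mass ≈ 6800 kg

After the first burn: m = 8270 × exp(−860/8790.0) = 8270 × 0.90680 = 7,499.24 kg.
After the second burn: m = 7,499.24 × exp(−860/8790.0) = 7,499.24 × 0.90680 = 6,800.31 kg.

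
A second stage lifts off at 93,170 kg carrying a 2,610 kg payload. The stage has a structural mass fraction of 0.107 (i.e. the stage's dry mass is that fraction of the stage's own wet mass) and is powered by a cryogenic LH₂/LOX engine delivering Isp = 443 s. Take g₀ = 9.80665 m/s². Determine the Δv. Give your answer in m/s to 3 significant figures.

Stage wet mass = m₀ − payload = 93,170 − 2,610 = 90,560 kg.
Stage dry mass = ε × stage wet mass = 0.107 × 90,560 = 9,689.92 kg.
Burnout mass m_f = stage dry + payload = 9,689.92 + 2,610 = 12,299.92 kg.
v_e = Isp · g₀ = 443 × 9.80665 = 4344.3 m/s.
By the Tsiolkovsky rocket equation, Δv = v_e · ln(93,170/12,299.92) = 4344.3 × ln(7.575) = 4344.3 × 2.0248 ≈ 8797 m/s.

Δv ≈ 8800 m/s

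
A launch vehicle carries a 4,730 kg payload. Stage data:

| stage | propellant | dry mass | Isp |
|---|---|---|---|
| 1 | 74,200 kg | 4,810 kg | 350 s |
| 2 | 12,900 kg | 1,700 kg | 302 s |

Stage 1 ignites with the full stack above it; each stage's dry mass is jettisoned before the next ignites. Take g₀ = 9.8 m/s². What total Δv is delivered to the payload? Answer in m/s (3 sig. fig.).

Δv ≈ 8080 m/s

Ignition mass of stage 1 = 74,200+4,810 + 12,900+1,700 + 4,730 = 98,340 kg.
Stage 1: m₀ = 98,340 kg, m_f = 98,340 − 74,200 = 24,140 kg; Δv = 350×9.8×ln(4.074) = 3430.0×1.4046 ≈ 4818 m/s.
Stage 2: m₀ = 19,330 kg, m_f = 19,330 − 12,900 = 6,430 kg; Δv = 302×9.8×ln(3.006) = 2959.6×1.1007 ≈ 3258 m/s.
Total Δv = 4818 + 3258 = 8076 m/s.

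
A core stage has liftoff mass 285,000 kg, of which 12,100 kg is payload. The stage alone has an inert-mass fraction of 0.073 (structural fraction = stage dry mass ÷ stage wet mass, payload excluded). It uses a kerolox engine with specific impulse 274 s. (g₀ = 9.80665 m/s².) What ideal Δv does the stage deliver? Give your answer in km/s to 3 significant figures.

Stage wet mass = m₀ − payload = 285,000 − 12,100 = 272,900 kg.
Stage dry mass = ε × stage wet mass = 0.073 × 272,900 = 19,921.7 kg.
Burnout mass m_f = stage dry + payload = 19,921.7 + 12,100 = 32,021.7 kg.
v_e = Isp · g₀ = 274 × 9.80665 = 2687.0 m/s.
Using Δv = v_e ln(m₀/m_f): Δv = v_e · ln(285,000/32,021.7) = 2687.0 × ln(8.9) = 2687.0 × 2.1861 ≈ 5874 m/s.

Δv ≈ 5.87 km/s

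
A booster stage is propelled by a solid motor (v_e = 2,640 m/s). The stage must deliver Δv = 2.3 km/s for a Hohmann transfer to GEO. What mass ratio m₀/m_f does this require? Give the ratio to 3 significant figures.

Using Δv = v_e ln(m₀/m_f): m₀/m_f = exp(Δv / v_e) = exp(2300 / 2640.0) = exp(0.8712) = 2.3898.

mass ratio ≈ 2.39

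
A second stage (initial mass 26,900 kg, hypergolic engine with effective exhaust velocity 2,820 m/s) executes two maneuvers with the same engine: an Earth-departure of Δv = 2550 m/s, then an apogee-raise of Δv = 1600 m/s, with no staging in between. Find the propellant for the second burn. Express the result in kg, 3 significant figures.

propellant for the second burn ≈ 4720 kg

After the first burn: m = 26900 × exp(−2550/2820.0) = 26900 × 0.40484 = 10,890.2 kg.
After the second burn: m = 10,890.2 × exp(−1600/2820.0) = 10,890.2 × 0.56701 = 6,174.85 kg.
Second-burn propellant = 10,890.2 − 6,174.85 = 4,715.35 kg.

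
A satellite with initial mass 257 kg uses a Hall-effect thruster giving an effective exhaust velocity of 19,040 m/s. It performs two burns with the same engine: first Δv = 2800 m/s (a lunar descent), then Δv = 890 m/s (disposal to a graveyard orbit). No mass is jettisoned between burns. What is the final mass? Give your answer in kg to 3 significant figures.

After the first burn: m = 257 × exp(−2800/19040.0) = 257 × 0.86324 = 221.853 kg.
After the second burn: m = 221.853 × exp(−890/19040.0) = 221.853 × 0.95433 = 211.721 kg.

final mass ≈ 212 kg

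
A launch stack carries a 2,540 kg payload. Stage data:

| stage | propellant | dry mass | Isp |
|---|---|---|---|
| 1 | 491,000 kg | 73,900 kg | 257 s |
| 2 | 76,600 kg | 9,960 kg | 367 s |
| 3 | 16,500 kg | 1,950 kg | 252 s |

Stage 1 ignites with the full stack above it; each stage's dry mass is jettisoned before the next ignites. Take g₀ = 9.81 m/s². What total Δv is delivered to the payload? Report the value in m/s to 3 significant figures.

Δv ≈ 11600 m/s

Ignition mass of stage 1 = 491,000+73,900 + 76,600+9,960 + 16,500+1,950 + 2,540 = 672,450 kg.
Stage 1: m₀ = 672,450 kg, m_f = 672,450 − 491,000 = 181,450 kg; Δv = 257×9.81×ln(3.706) = 2521.2×1.3099 ≈ 3303 m/s.
Stage 2: m₀ = 107,550 kg, m_f = 107,550 − 76,600 = 30,950 kg; Δv = 367×9.81×ln(3.475) = 3600.3×1.2456 ≈ 4484 m/s.
Stage 3: m₀ = 20,990 kg, m_f = 20,990 − 16,500 = 4,490 kg; Δv = 252×9.81×ln(4.675) = 2472.1×1.5422 ≈ 3812 m/s.
Total Δv = 3303 + 4484 + 3812 = 11599 m/s.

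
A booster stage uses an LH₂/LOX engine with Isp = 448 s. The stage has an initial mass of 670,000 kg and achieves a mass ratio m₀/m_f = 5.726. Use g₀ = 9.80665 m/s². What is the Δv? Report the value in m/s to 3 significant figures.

Δv ≈ 7670 m/s

v_e = Isp · g₀ = 448 × 9.80665 = 4393.4 m/s.
Δv = v_e · ln(5.726) = 4393.4 × 1.7450 ≈ 7666.5 m/s.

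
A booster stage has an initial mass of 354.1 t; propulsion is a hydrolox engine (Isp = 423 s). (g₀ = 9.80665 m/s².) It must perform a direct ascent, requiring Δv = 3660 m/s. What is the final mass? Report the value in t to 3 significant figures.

final mass ≈ 147 t

v_e = Isp · g₀ = 423 × 9.80665 = 4148.2 m/s.
m₀/m_f = exp(Δv / v_e) = exp(3660 / 4148.2) = exp(0.8823) = 2.4165.
m_f = m₀ / 2.4165 = 354.1 / 2.4165 = 146.534 t.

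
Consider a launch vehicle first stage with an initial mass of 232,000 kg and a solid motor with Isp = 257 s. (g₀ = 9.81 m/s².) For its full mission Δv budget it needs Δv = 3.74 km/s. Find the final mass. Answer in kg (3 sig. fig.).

v_e = Isp · g₀ = 257 × 9.81 = 2521.2 m/s.
m₀/m_f = exp(Δv / v_e) = exp(3740 / 2521.2) = exp(1.4834) = 4.4081.
m_f = m₀ / 4.4081 = 232,000 / 4.4081 = 52,630.4 kg.

final mass ≈ 52600 kg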